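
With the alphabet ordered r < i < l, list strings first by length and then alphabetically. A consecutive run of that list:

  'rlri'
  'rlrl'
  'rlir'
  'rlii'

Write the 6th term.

rllr

Advancing 2 positions from rlii through rlii → rlil reaches term 6.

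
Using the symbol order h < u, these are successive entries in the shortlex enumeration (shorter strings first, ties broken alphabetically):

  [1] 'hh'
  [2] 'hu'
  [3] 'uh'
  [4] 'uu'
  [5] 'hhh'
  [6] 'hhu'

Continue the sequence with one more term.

Treat hhu as a base-2 numeral over the given alphabet and add one, carrying through any trailing u's.

huh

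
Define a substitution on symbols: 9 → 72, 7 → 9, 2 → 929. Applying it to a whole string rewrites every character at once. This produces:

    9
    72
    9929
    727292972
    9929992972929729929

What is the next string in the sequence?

Applying the rule to each of the 19 symbols of 9929992972929729929 gives the pieces 72 72 929 72 72 72 929 72 9 929 72 929 72 9 929 72 72 929 72, which concatenate to the answer.

727292972727292972992972929729929727292972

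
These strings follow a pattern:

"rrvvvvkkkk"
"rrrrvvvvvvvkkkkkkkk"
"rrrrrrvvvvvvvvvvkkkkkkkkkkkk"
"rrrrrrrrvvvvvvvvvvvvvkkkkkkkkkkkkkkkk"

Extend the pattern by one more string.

Each string has the form r^{2n} v^{3n+1} k^{4n} (n = 1, 2, …).
For the next term, n = 5, so the run lengths are 10, 16, 20.

rrrrrrrrrrvvvvvvvvvvvvvvvvkkkkkkkkkkkkkkkkkkkk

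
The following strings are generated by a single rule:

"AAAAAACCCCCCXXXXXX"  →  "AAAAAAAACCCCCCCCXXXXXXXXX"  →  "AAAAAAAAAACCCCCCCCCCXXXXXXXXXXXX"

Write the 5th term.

The n-th term is 2n+2 A's then 2n+2 C's then 3n X's, where the shown terms are n = 2, 3, 4.
Setting n = 6 gives 14, 14, 18 characters in each block.

AAAAAAAAAAAAAACCCCCCCCCCCCCCXXXXXXXXXXXXXXXXXX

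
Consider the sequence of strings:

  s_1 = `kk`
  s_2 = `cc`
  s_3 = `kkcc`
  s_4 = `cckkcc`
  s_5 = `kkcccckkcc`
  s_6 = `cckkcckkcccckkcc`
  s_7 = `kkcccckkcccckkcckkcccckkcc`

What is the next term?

cckkcckkcccckkcckkcccckkcccckkcckkcccckkcc

This is a Fibonacci-style word recurrence s(k) = s(k−2)·s(k−1): e.g. kk·cc = kkcc.
So term 8 is cckkcckkcccckkcc·kkcccckkcccckkcckkcccckkcc.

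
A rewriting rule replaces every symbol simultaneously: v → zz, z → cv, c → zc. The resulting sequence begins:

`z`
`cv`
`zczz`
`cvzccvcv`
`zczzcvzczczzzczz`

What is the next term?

cvzccvcvzczzcvzccvzccvcvcvzccvcv

Replace each of the 16 characters of zczzcvzczczzzczz in place — cv zc cv cv zc zz cv zc cv zc cv cv cv zc cv cv — and concatenate.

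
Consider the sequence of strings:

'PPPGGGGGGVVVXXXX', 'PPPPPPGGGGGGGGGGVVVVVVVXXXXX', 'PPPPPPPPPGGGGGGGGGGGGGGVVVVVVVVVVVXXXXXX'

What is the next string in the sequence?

Reading off run lengths: P runs 3, 6, 9; G runs 6, 10, 14; V runs 3, 7, 11; X runs 4, 5, 6 — each is linear in n (n = 1, 2, …).
For the next term, n = 4, so the run lengths are 12, 18, 15, 7.

PPPPPPPPPPPPGGGGGGGGGGGGGGGGGGVVVVVVVVVVVVVVVXXXXXXX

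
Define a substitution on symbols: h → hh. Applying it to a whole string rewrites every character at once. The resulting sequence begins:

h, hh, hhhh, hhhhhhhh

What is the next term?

Apply φ to hhhhhhhh symbol by symbol: h→hh, h→hh, h→hh, h→hh, h→hh, h→hh, h→hh, h→hh; joined: hh hh hh hh hh hh hh hh.

hhhhhhhhhhhhhhhh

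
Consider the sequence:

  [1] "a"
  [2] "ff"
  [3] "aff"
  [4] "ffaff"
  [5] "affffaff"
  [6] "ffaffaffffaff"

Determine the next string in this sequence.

affffaffffaffaffffaff

This is a Fibonacci-style word recurrence s(k) = s(k−2)·s(k−1): e.g. a·ff = aff.
So term 7 is affffaff·ffaffaffffaff.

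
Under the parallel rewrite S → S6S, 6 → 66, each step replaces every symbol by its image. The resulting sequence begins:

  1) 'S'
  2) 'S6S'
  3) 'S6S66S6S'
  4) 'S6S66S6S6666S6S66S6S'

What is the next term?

S6S66S6S6666S6S66S6S66666666S6S66S6S6666S6S66S6S

Applying the rule to each of the 20 symbols of S6S66S6S6666S6S66S6S gives the pieces S6S 66 S6S 66 66 S6S 66 S6S 66 66 66 66 S6S 66 S6S 66 66 S6S 66 S6S, which concatenate to the answer.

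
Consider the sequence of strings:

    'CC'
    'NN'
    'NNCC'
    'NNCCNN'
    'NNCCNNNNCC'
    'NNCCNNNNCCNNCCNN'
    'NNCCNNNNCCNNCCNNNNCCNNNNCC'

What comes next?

NNCCNNNNCCNNCCNNNNCCNNNNCCNNCCNNNNCCNNCCNN

Each term (from the third on) is the previous term followed by the one before it: term 3 = NN·CC = NNCC.
So term 8 is NNCCNNNNCCNNCCNNNNCCNNNNCC·NNCCNNNNCCNNCCNN.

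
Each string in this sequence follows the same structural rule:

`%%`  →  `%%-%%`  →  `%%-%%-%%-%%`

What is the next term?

Each string is two copies of the previous one joined by '-'.
One more doubling of %%-%%-%%-%% gives the answer.

%%-%%-%%-%%-%%-%%-%%-%%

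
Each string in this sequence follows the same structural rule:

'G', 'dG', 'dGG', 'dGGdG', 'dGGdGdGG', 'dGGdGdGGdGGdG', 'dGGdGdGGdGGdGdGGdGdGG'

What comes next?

From term 3 onward, concatenate the last term with the second-to-last: dG·G = dGG, dGG·dG = dGGdG, …
The next term joins dGGdGdGGdGGdGdGGdGdGG and dGGdGdGGdGGdG.

dGGdGdGGdGGdGdGGdGdGGdGGdGdGGdGGdG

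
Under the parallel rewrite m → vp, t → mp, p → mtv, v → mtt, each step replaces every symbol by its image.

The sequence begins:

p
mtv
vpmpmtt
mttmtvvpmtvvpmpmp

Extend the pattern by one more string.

Applying the rule to each of the 17 symbols of mttmtvvpmtvvpmpmp gives the pieces vp mp mp vp mp mtt mtt mtv vp mp mtt mtt mtv vp mtv vp mtv, which concatenate to the answer.

vpmpmpvpmpmttmttmtvvpmpmttmttmtvvpmtvvpmtv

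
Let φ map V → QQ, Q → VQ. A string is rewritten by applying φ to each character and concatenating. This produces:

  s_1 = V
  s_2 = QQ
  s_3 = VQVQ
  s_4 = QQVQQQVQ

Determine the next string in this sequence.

Rewriting each symbol of QQVQQQVQ: Q→VQ, Q→VQ, V→QQ, Q→VQ, Q→VQ, Q→VQ, V→QQ, Q→VQ, which concatenates to VQ VQ QQ VQ VQ VQ QQ VQ.

VQVQQQVQVQVQQQVQ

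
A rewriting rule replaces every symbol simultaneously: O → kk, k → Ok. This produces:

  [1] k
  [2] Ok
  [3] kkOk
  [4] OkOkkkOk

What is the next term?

Rewriting each symbol of OkOkkkOk: O→kk, k→Ok, O→kk, k→Ok, k→Ok, k→Ok, O→kk, k→Ok, which concatenates to kk Ok kk Ok Ok Ok kk Ok.

kkOkkkOkOkOkkkOk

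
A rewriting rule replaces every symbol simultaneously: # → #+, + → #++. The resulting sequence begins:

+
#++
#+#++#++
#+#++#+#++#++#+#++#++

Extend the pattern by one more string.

#+#++#+#++#++#+#++#+#++#++#+#++#++#+#++#+#++#++#+#++#++

φ(#+#++#+#++#++#+#++#++) expands symbol-by-symbol to #+ #++ #+ #++ #++ #+ #++ #+ #++ #++ #+ #++ #++ #+ #++ #+ #++ #++ #+ #++ #++; joining the 21 pieces gives the next term.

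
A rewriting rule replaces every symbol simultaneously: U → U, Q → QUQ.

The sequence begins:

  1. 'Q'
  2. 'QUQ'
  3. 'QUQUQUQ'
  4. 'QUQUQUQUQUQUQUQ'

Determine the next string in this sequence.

φ(QUQUQUQUQUQUQUQ) expands symbol-by-symbol to QUQ U QUQ U QUQ U QUQ U QUQ U QUQ U QUQ U QUQ; joining the 15 pieces gives the next term.

QUQUQUQUQUQUQUQUQUQUQUQUQUQUQUQ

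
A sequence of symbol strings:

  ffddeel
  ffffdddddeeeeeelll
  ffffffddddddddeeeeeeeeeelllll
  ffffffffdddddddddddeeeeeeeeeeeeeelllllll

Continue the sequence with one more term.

ffffffffffddddddddddddddeeeeeeeeeeeeeeeeeelllllllll

Each string has the form f^{2n} d^{3n-1} e^{4n-2} l^{2n-1} (n = 1, 2, …).
Setting n = 5 gives 10, 14, 18, 9 characters in each block.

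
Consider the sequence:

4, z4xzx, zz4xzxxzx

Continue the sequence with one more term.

zzz4xzxxzxxzx

s(k+1) = z·s(k)·xzx, so each term gains z as a prefix and xzx as a suffix.
One more step from zz4xzxxzx gives the answer.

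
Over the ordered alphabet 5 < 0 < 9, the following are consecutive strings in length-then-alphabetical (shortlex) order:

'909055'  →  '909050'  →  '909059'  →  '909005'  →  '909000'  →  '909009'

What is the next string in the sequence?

909095

The successor of 909009 increments the rightmost position that isn't already 9 and resets every position after it to 5.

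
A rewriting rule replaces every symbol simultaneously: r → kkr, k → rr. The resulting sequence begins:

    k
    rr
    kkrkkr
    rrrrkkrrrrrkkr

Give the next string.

φ(rrrrkkrrrrrkkr) expands symbol-by-symbol to kkr kkr kkr kkr rr rr kkr kkr kkr kkr kkr rr rr kkr; joining the 14 pieces gives the next term.

kkrkkrkkrkkrrrrrkkrkkrkkrkkrkkrrrrrkkr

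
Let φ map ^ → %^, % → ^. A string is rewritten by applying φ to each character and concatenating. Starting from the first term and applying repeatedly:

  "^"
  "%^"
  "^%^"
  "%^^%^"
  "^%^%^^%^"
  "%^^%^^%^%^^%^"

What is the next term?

Rewriting the 13 symbols of %^^%^^%^%^^%^ one by one yields ^ %^ %^ ^ %^ %^ ^ %^ ^ %^ %^ ^ %^; concatenated:

^%^%^^%^%^^%^^%^%^^%^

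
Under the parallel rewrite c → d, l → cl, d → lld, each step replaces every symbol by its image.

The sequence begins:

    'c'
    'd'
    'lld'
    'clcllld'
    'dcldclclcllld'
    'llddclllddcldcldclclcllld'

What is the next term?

Rewriting the 25 symbols of llddclllddcldcldclclcllld one by one yields cl cl lld lld d cl cl cl lld lld d cl lld d cl lld d cl d cl d cl cl cl lld; concatenated:

clcllldllddclclcllldllddclllddclllddcldcldclclcllld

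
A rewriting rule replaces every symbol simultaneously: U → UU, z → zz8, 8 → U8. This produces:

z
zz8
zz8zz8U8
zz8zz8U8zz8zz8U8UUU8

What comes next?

zz8zz8U8zz8zz8U8UUU8zz8zz8U8zz8zz8U8UUU8UUUUUUU8

Applying the rule to each of the 20 symbols of zz8zz8U8zz8zz8U8UUU8 gives the pieces zz8 zz8 U8 zz8 zz8 U8 UU U8 zz8 zz8 U8 zz8 zz8 U8 UU U8 UU UU UU U8, which concatenate to the answer.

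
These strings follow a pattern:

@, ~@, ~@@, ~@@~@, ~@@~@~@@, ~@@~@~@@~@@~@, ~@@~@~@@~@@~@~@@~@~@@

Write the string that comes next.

Each term (from the third on) is the previous term followed by the one before it: term 3 = ~@·@ = ~@@.
The next term joins ~@@~@~@@~@@~@~@@~@~@@ and ~@@~@~@@~@@~@.

~@@~@~@@~@@~@~@@~@~@@~@@~@~@@~@@~@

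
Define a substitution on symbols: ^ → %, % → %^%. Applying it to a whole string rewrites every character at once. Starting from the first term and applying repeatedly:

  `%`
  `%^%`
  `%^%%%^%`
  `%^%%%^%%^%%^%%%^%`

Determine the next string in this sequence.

Rewriting the 17 symbols of %^%%%^%%^%%^%%%^% one by one yields %^% % %^% %^% %^% % %^% %^% % %^% %^% % %^% %^% %^% % %^%; concatenated:

%^%%%^%%^%%^%%%^%%^%%%^%%^%%%^%%^%%^%%%^%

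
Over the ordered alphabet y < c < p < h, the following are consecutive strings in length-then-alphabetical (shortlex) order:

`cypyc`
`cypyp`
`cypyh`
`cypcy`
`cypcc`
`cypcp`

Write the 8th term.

Advancing 2 positions from cypcp through cypcp → cypch reaches term 8.

cyppy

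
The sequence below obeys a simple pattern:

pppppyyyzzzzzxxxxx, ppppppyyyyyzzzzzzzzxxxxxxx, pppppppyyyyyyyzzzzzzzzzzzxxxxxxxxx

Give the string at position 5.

Term n consists of n+3 p's, followed by 2n-1 y's, followed by 3n-1 z's, followed by 2n+1 x's, where the shown terms are n = 2, 3, 4.
At n = 6 the blocks have lengths 9, 11, 17, 13.

pppppppppyyyyyyyyyyyzzzzzzzzzzzzzzzzzxxxxxxxxxxxxx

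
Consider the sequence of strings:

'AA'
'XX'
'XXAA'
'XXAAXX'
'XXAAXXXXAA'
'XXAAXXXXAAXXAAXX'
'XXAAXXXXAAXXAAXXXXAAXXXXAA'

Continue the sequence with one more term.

XXAAXXXXAAXXAAXXXXAAXXXXAAXXAAXXXXAAXXAAXX

This is a Fibonacci-style word recurrence s(k) = s(k−1)·s(k−2): e.g. XX·AA = XXAA.
Continuing: XXAAXXXXAAXXAAXXXXAAXXXXAA · XXAAXXXXAAXXAAXX gives term 8.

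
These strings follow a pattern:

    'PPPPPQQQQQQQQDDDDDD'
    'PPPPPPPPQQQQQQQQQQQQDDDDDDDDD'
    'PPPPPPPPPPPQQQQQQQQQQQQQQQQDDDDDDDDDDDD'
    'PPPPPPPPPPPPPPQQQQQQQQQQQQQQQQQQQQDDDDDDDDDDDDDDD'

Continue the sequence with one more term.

PPPPPPPPPPPPPPPPPQQQQQQQQQQQQQQQQQQQQQQQQDDDDDDDDDDDDDDDDDD

Each string has the form P^{3n-1} Q^{4n} D^{3n}, where the shown terms are n = 2, 3, 4, 5.
At n = 6 the blocks have lengths 17, 24, 18.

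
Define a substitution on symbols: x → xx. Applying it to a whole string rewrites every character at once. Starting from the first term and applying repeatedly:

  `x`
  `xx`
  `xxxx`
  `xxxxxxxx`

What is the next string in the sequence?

Rewriting each symbol of xxxxxxxx: x→xx, x→xx, x→xx, x→xx, x→xx, x→xx, x→xx, x→xx, which concatenates to xx xx xx xx xx xx xx xx.

xxxxxxxxxxxxxxxx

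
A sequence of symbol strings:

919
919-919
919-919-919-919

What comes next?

Every step duplicates the string with '-' between the halves.
Doubling 919-919-919-919 with '-' between the halves:

919-919-919-919-919-919-919-919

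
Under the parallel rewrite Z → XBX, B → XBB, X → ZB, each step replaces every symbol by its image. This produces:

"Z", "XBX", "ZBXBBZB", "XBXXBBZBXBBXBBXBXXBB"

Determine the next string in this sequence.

ZBXBBZBZBXBBXBBXBXXBBZBXBBXBBZBXBBXBBZBXBBZBZBXBBXBB

Applying the rule to each of the 20 symbols of XBXXBBZBXBBXBBXBXXBB gives the pieces ZB XBB ZB ZB XBB XBB XBX XBB ZB XBB XBB ZB XBB XBB ZB XBB ZB ZB XBB XBB, which concatenate to the answer.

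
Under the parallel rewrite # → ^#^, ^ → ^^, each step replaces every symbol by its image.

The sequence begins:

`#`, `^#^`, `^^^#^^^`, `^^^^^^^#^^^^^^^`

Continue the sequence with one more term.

Rewriting the 15 symbols of ^^^^^^^#^^^^^^^ one by one yields ^^ ^^ ^^ ^^ ^^ ^^ ^^ ^#^ ^^ ^^ ^^ ^^ ^^ ^^ ^^; concatenated:

^^^^^^^^^^^^^^^#^^^^^^^^^^^^^^^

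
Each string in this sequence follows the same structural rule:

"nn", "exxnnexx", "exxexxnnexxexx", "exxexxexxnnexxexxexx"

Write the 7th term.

exxexxexxexxexxexxnnexxexxexxexxexxexx

Each term wraps the previous one in exx on the left and exx on the right.
From exxexxexxnnexxexxexx, 3 further steps: exxexxexxnnexxexxexx → exxexxexxexxnnexxexxexxexx → exxexxexxexxexxnnexxexxexxexxexx → (answer).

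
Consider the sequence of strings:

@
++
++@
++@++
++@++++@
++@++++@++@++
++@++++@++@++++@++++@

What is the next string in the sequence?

Each term (from the third on) is the previous term followed by the one before it: term 3 = ++·@ = ++@.
The next term joins ++@++++@++@++++@++++@ and ++@++++@++@++.

++@++++@++@++++@++++@++@++++@++@++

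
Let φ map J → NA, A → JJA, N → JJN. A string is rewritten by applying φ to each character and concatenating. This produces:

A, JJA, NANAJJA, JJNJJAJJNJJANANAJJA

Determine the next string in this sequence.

Replace each of the 19 characters of JJNJJAJJNJJANANAJJA in place — NA NA JJN NA NA JJA NA NA JJN NA NA JJA JJN JJA JJN JJA NA NA JJA — and concatenate.

NANAJJNNANAJJANANAJJNNANAJJAJJNJJAJJNJJANANAJJA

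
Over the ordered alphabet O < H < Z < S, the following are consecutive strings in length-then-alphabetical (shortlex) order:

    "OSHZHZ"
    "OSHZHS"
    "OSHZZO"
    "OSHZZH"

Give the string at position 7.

Stepping forward 3 times from OSHZZH: OSHZZH → OSHZZZ → OSHZZS, then the target.

OSHZSO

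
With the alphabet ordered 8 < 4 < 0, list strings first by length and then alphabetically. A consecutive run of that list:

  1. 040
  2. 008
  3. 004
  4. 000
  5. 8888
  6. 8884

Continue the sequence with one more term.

The successor of 8884 increments the rightmost position that isn't already 0 and resets every position after it to 8.

8880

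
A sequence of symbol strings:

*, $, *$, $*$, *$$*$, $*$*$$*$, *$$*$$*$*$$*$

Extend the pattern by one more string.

$*$*$$*$*$$*$$*$*$$*$

This is a Fibonacci-style word recurrence s(k) = s(k−2)·s(k−1): e.g. *·$ = *$.
The next term joins $*$*$$*$ and *$$*$$*$*$$*$.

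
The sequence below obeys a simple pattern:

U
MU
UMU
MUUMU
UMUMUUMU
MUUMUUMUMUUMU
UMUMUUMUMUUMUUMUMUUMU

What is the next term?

From term 3 onward, concatenate the second-to-last term with the last: U·MU = UMU, MU·UMU = MUUMU, …
Continuing: MUUMUUMUMUUMU · UMUMUUMUMUUMUUMUMUUMU gives term 8.

MUUMUUMUMUUMUUMUMUUMUMUUMUUMUMUUMU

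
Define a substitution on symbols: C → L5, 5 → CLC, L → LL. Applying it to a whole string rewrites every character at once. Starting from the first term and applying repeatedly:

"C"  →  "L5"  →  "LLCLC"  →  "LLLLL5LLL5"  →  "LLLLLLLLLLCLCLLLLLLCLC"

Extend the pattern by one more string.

LLLLLLLLLLLLLLLLLLLLL5LLL5LLLLLLLLLLLLL5LLL5

φ(LLLLLLLLLLCLCLLLLLLCLC) expands symbol-by-symbol to LL LL LL LL LL LL LL LL LL LL L5 LL L5 LL LL LL LL LL LL L5 LL L5; joining the 22 pieces gives the next term.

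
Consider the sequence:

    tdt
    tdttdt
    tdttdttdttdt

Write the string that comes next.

Every step duplicates the string.
So the next term is two copies of tdttdttdttdt.

tdttdttdttdttdttdttdttdt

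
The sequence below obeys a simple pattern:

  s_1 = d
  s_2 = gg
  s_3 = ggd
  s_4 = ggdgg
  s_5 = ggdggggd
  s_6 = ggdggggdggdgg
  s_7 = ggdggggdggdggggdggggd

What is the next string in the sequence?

This is a Fibonacci-style word recurrence s(k) = s(k−1)·s(k−2): e.g. gg·d = ggd.
So term 8 is ggdggggdggdggggdggggd·ggdggggdggdgg.

ggdggggdggdggggdggggdggdggggdggdgg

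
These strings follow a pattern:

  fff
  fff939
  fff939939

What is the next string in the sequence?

Each term is the previous one with 939 appended.
Applying this once more to fff939939:

fff939939939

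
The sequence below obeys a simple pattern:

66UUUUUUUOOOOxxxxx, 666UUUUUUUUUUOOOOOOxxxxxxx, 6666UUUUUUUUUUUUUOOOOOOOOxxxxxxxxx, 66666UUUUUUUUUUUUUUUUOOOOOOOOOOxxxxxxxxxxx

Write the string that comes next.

Each string has the form 6^{n} U^{3n+1} O^{2n} x^{2n+1}, where the shown terms are n = 2, 3, 4, 5.
Setting n = 6 gives 6, 19, 12, 13 characters in each block.

666666UUUUUUUUUUUUUUUUUUUOOOOOOOOOOOOxxxxxxxxxxxxx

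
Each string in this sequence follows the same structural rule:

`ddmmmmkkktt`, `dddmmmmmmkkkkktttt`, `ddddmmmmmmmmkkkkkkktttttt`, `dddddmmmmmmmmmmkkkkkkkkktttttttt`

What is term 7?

Each string has the form d^{n+1} m^{2n+2} k^{2n+1} t^{2n} (n = 1, 2, …).
At n = 7 the blocks have lengths 8, 16, 15, 14.

ddddddddmmmmmmmmmmmmmmmmkkkkkkkkkkkkkkktttttttttttttt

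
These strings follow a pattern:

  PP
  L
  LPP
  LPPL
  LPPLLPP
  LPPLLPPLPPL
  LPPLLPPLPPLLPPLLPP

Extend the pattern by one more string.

This is a Fibonacci-style word recurrence s(k) = s(k−1)·s(k−2): e.g. L·PP = LPP.
So term 8 is LPPLLPPLPPLLPPLLPP·LPPLLPPLPPL.

LPPLLPPLPPLLPPLLPPLPPLLPPLPPL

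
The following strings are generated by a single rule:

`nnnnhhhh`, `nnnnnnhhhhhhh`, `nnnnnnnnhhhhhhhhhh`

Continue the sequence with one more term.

nnnnnnnnnnhhhhhhhhhhhhh

Term n consists of 2n+2 n's, followed by 3n+1 h's (n = 1, 2, …).
For the next term, n = 4, so the run lengths are 10, 13.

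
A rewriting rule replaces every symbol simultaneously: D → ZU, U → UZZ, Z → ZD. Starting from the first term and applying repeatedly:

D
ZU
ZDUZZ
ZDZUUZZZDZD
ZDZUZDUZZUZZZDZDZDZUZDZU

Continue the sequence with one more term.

Rewriting the 24 symbols of ZDZUZDUZZUZZZDZDZDZUZDZU one by one yields ZD ZU ZD UZZ ZD ZU UZZ ZD ZD UZZ ZD ZD ZD ZU ZD ZU ZD ZU ZD UZZ ZD ZU ZD UZZ; concatenated:

ZDZUZDUZZZDZUUZZZDZDUZZZDZDZDZUZDZUZDZUZDUZZZDZUZDUZZ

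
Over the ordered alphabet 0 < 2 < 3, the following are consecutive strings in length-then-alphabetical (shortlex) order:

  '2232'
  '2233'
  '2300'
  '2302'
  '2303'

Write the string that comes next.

2320

The successor of 2303 increments the rightmost position that isn't already 3 and resets every position after it to 0.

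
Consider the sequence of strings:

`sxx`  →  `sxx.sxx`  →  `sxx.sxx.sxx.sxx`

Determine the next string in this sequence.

Every step duplicates the string with '.' between the halves.
So the next term is two copies of sxx.sxx.sxx.sxx with '.' between the halves.

sxx.sxx.sxx.sxx.sxx.sxx.sxx.sxx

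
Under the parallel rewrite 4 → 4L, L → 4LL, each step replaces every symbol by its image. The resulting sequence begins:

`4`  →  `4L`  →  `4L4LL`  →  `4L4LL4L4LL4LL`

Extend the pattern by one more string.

4L4LL4L4LL4LL4L4LL4L4LL4LL4L4LL4LL

Replace each of the 13 characters of 4L4LL4L4LL4LL in place — 4L 4LL 4L 4LL 4LL 4L 4LL 4L 4LL 4LL 4L 4LL 4LL — and concatenate.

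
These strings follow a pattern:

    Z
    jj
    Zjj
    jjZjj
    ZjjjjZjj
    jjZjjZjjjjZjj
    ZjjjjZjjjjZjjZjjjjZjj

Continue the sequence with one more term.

Each term (from the third on) is the two preceding terms concatenated in order: term 3 = Z·jj = Zjj.
Continuing: jjZjjZjjjjZjj · ZjjjjZjjjjZjjZjjjjZjj gives term 8.

jjZjjZjjjjZjjZjjjjZjjjjZjjZjjjjZjj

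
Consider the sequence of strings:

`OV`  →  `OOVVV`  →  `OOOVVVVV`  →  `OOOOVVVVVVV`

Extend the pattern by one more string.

OOOOOVVVVVVVVV

Reading off run lengths: O runs 1, 2, 3, 4; V runs 1, 3, 5, 7 — each is linear in n (n = 1, 2, …).
At n = 5 the blocks have lengths 5, 9.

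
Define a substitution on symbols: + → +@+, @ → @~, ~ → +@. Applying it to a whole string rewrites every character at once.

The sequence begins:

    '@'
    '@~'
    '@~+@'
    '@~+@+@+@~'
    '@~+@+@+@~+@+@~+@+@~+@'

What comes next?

@~+@+@+@~+@+@~+@+@~+@+@+@~+@+@~+@+@+@~+@+@~+@+@+@~

Replace each of the 21 characters of @~+@+@+@~+@+@~+@+@~+@ in place — @~ +@ +@+ @~ +@+ @~ +@+ @~ +@ +@+ @~ +@+ @~ +@ +@+ @~ +@+ @~ +@ +@+ @~ — and concatenate.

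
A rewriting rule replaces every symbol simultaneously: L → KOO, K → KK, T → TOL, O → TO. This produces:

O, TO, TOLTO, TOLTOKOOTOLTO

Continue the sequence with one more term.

Applying the rule to each of the 13 symbols of TOLTOKOOTOLTO gives the pieces TOL TO KOO TOL TO KK TO TO TOL TO KOO TOL TO, which concatenate to the answer.

TOLTOKOOTOLTOKKTOTOTOLTOKOOTOLTO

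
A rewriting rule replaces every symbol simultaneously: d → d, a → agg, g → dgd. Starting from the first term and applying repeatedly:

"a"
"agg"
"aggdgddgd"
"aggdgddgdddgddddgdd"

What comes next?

aggdgddgdddgddddgdddddgddddddgddd

Replace each of the 19 characters of aggdgddgdddgddddgdd in place — agg dgd dgd d dgd d d dgd d d d dgd d d d d dgd d d — and concatenate.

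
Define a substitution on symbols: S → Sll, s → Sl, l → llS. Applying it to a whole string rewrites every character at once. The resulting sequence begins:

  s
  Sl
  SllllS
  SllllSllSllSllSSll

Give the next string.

Applying the rule to each of the 18 symbols of SllllSllSllSllSSll gives the pieces Sll llS llS llS llS Sll llS llS Sll llS llS Sll llS llS Sll Sll llS llS, which concatenate to the answer.

SllllSllSllSllSSllllSllSSllllSllSSllllSllSSllSllllSllS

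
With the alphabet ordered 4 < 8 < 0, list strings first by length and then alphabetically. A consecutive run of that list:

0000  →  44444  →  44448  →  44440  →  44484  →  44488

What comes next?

Treat 44488 as a base-3 numeral over the given alphabet and add one, carrying through any trailing 0's.

44480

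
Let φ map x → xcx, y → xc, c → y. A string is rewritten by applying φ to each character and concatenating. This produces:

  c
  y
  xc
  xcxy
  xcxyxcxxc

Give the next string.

xcxyxcxxcxcxyxcxxcxy

Rewriting each symbol of xcxyxcxxc: x→xcx, c→y, x→xcx, y→xc, x→xcx, c→y, x→xcx, x→xcx, c→y, which concatenates to xcx y xcx xc xcx y xcx xcx y.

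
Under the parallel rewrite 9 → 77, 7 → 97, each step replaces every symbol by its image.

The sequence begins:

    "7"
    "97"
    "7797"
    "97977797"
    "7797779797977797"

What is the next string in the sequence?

97977797979777977797779797977797

Applying the rule to each of the 16 symbols of 7797779797977797 gives the pieces 97 97 77 97 97 97 77 97 77 97 77 97 97 97 77 97, which concatenate to the answer.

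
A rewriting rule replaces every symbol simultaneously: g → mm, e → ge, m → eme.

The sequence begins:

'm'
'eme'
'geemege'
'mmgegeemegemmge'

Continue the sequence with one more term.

Rewriting the 15 symbols of mmgegeemegemmge one by one yields eme eme mm ge mm ge ge eme ge mm ge eme eme mm ge; concatenated:

emeememmgemmgegeemegemmgeemeememmge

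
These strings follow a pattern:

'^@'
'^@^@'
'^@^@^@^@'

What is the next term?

^@^@^@^@^@^@^@^@

Every step duplicates the string.
So the next term is two copies of ^@^@^@^@.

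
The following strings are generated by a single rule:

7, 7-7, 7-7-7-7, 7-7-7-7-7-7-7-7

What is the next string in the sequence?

Each string is two copies of the previous one joined by '-'.
One more doubling of 7-7-7-7-7-7-7-7 gives the answer.

7-7-7-7-7-7-7-7-7-7-7-7-7-7-7-7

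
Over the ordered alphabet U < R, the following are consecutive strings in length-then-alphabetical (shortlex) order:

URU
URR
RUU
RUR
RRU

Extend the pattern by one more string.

Treat RRU as a base-2 numeral over the given alphabet and add one, carrying through any trailing R's.

RRR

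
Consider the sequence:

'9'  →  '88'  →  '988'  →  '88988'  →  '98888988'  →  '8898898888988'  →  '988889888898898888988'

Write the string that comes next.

8898898888988988889888898898888988

From term 3 onward, concatenate the second-to-last term with the last: 9·88 = 988, 88·988 = 88988, …
So term 8 is 8898898888988·988889888898898888988.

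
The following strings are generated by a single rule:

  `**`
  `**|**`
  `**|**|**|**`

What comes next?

Every step duplicates the string with '|' between the halves.
Doubling **|**|**|** with '|' between the halves:

**|**|**|**|**|**|**|**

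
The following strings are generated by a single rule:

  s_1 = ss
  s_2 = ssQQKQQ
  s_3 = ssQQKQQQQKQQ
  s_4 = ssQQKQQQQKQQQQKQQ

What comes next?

Each term is the previous one with QQKQQ appended.
Applying this once more to ssQQKQQQQKQQQQKQQ:

ssQQKQQQQKQQQQKQQQQKQQ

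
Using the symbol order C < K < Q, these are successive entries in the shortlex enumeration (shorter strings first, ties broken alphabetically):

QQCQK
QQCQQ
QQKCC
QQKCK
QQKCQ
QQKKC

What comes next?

QQKKK

Find the rightmost character of QQKKC below Q, bump it to the next letter, and reset everything to its right to C.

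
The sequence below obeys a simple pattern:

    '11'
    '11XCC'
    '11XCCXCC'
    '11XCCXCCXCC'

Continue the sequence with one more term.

Every step adds XCC to the end: s(k+1) = s(k)·XCC.
Applying this once more to 11XCCXCCXCC:

11XCCXCCXCCXCC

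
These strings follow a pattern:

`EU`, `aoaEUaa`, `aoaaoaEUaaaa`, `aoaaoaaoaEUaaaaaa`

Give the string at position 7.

aoaaoaaoaaoaaoaaoaEUaaaaaaaaaaaa

s(k+1) = aoa·s(k)·aa, so each term gains aoa as a prefix and aa as a suffix.
From aoaaoaaoaEUaaaaaa, 3 further steps: aoaaoaaoaEUaaaaaa → aoaaoaaoaaoaEUaaaaaaaa → aoaaoaaoaaoaaoaEUaaaaaaaaaa → (answer).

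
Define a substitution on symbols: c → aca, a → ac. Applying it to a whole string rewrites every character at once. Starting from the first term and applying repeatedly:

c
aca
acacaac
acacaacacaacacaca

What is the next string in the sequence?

acacaacacaacacacaacacaacacacaacacaacacaac

φ(acacaacacaacacaca) expands symbol-by-symbol to ac aca ac aca ac ac aca ac aca ac ac aca ac aca ac aca ac; joining the 17 pieces gives the next term.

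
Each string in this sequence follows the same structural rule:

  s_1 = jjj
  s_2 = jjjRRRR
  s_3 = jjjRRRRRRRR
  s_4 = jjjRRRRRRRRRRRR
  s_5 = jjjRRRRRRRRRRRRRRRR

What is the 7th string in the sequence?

Each term is the previous one with RRRR appended.
From jjjRRRRRRRRRRRRRRRR, 2 further steps: jjjRRRRRRRRRRRRRRRR → jjjRRRRRRRRRRRRRRRRRRRR → (answer).

jjjRRRRRRRRRRRRRRRRRRRRRRRR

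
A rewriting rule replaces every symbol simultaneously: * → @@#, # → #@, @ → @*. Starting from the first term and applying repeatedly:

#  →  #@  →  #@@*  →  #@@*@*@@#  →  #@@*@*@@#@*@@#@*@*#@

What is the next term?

Applying the rule to each of the 20 symbols of #@@*@*@@#@*@@#@*@*#@ gives the pieces #@ @* @* @@# @* @@# @* @* #@ @* @@# @* @* #@ @* @@# @* @@# #@ @*, which concatenate to the answer.

#@@*@*@@#@*@@#@*@*#@@*@@#@*@*#@@*@@#@*@@##@@*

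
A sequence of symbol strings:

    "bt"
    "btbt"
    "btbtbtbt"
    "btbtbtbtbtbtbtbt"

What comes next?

btbtbtbtbtbtbtbtbtbtbtbtbtbtbtbt

s(k+1) = s(k)·s(k) — each term doubles the last.
One more doubling of btbtbtbtbtbtbtbt gives the answer.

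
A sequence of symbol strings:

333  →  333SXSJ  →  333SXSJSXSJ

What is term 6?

Every step adds SXSJ to the end: s(k+1) = s(k)·SXSJ.
From 333SXSJSXSJ, 3 further steps: 333SXSJSXSJ → 333SXSJSXSJSXSJ → 333SXSJSXSJSXSJSXSJ → (answer).

333SXSJSXSJSXSJSXSJSXSJ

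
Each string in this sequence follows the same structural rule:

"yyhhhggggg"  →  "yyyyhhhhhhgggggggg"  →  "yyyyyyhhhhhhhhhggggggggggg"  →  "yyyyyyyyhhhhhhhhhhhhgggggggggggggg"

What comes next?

yyyyyyyyyyhhhhhhhhhhhhhhhggggggggggggggggg

Term n consists of 2n y's, followed by 3n h's, followed by 3n+2 g's (n = 1, 2, …).
For the next term, n = 5, so the run lengths are 10, 15, 17.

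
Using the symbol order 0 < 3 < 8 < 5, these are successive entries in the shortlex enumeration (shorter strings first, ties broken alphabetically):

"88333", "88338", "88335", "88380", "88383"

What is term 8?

88350

Advancing 3 positions from 88383 through 88383 → 88388 → 88385 reaches term 8.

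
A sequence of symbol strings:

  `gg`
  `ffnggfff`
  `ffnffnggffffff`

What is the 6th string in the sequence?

ffnffnffnffnffnggfffffffffffffff

s(k+1) = ffn·s(k)·fff, so each term gains ffn as a prefix and fff as a suffix.
From ffnffnggffffff, 3 further steps: ffnffnggffffff → ffnffnffnggfffffffff → ffnffnffnffnggffffffffffff → (answer).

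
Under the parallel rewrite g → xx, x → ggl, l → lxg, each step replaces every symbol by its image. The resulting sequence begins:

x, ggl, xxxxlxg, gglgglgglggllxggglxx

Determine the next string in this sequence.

Rewriting the 20 symbols of gglgglgglggllxggglxx one by one yields xx xx lxg xx xx lxg xx xx lxg xx xx lxg lxg ggl xx xx xx lxg ggl ggl; concatenated:

xxxxlxgxxxxlxgxxxxlxgxxxxlxglxggglxxxxxxlxggglggl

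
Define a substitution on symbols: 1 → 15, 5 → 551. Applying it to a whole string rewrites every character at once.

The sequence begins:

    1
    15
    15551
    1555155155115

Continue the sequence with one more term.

1555155155115551551155515511515551

φ(1555155155115) expands symbol-by-symbol to 15 551 551 551 15 551 551 15 551 551 15 15 551; joining the 13 pieces gives the next term.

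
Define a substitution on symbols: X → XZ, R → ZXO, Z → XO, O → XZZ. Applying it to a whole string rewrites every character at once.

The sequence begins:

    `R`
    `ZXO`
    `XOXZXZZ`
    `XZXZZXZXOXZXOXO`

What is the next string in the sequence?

Applying the rule to each of the 15 symbols of XZXZZXZXOXZXOXO gives the pieces XZ XO XZ XO XO XZ XO XZ XZZ XZ XO XZ XZZ XZ XZZ, which concatenate to the answer.

XZXOXZXOXOXZXOXZXZZXZXOXZXZZXZXZZ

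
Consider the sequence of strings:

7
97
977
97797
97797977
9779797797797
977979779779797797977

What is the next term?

This is a Fibonacci-style word recurrence s(k) = s(k−1)·s(k−2): e.g. 97·7 = 977.
Continuing: 977979779779797797977 · 9779797797797 gives term 8.

9779797797797977979779779797797797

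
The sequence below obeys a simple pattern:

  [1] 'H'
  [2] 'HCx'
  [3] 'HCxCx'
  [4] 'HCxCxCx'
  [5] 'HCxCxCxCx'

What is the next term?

The strings grow by a fixed suffix Cx each time.
Applying this once more to HCxCxCxCx:

HCxCxCxCxCx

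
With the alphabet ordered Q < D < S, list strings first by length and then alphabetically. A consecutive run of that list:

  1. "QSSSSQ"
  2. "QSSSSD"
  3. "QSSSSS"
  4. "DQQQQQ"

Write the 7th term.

Continuing the enumeration 3 steps past DQQQQQ: DQQQQQ → DQQQQD → DQQQQS → (answer).

DQQQDQ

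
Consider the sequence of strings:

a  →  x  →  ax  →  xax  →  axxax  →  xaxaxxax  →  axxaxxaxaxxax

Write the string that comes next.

From term 3 onward, concatenate the second-to-last term with the last: a·x = ax, x·ax = xax, …
So term 8 is xaxaxxax·axxaxxaxaxxax.

xaxaxxaxaxxaxxaxaxxax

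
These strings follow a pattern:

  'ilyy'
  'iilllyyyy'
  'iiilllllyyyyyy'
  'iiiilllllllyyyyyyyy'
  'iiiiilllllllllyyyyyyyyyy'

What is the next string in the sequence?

iiiiiilllllllllllyyyyyyyyyyyy

The n-th term is n i's then 2n-1 l's then 2n y's (n = 1, 2, …).
For the next term, n = 6, so the run lengths are 6, 11, 12.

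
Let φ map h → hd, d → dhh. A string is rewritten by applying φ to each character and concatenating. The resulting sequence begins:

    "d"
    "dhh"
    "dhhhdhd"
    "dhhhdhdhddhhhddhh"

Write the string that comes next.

φ(dhhhdhdhddhhhddhh) expands symbol-by-symbol to dhh hd hd hd dhh hd dhh hd dhh dhh hd hd hd dhh dhh hd hd; joining the 17 pieces gives the next term.

dhhhdhdhddhhhddhhhddhhdhhhdhdhddhhdhhhdhd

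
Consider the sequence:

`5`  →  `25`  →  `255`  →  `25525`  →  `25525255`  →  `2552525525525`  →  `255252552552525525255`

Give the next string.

This is a Fibonacci-style word recurrence s(k) = s(k−1)·s(k−2): e.g. 25·5 = 255.
So term 8 is 255252552552525525255·2552525525525.

2552525525525255252552552525525525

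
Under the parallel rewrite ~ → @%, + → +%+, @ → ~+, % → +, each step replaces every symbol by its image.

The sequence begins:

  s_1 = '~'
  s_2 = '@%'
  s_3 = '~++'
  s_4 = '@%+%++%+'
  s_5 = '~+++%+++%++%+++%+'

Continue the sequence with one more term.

Rewriting the 17 symbols of ~+++%+++%++%+++%+ one by one yields @% +%+ +%+ +%+ + +%+ +%+ +%+ + +%+ +%+ + +%+ +%+ +%+ + +%+; concatenated:

@%+%++%++%+++%++%++%+++%++%+++%++%++%+++%+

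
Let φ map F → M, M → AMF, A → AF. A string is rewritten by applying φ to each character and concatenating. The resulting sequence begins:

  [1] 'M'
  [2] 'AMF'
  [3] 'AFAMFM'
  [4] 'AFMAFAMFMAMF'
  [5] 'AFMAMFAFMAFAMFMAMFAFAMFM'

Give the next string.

AFMAMFAFAMFMAFMAMFAFMAFAMFMAMFAFAMFMAFMAFAMFMAMF

Applying the rule to each of the 24 symbols of AFMAMFAFMAFAMFMAMFAFAMFM gives the pieces AF M AMF AF AMF M AF M AMF AF M AF AMF M AMF AF AMF M AF M AF AMF M AMF, which concatenate to the answer.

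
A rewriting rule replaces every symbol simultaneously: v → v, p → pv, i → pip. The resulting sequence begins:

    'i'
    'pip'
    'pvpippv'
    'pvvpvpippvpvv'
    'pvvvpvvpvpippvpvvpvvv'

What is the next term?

Rewriting the 21 symbols of pvvvpvvpvpippvpvvpvvv one by one yields pv v v v pv v v pv v pv pip pv pv v pv v v pv v v v; concatenated:

pvvvvpvvvpvvpvpippvpvvpvvvpvvvv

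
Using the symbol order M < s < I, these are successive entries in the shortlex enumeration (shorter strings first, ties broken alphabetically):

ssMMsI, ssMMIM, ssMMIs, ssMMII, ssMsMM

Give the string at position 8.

ssMssM

Stepping forward 3 times from ssMsMM: ssMsMM → ssMsMs → ssMsMI, then the target.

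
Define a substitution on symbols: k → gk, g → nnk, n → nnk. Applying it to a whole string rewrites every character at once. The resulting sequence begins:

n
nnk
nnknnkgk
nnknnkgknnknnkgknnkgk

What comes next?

nnknnkgknnknnkgknnkgknnknnkgknnknnkgknnkgknnknnkgknnkgk

φ(nnknnkgknnknnkgknnkgk) expands symbol-by-symbol to nnk nnk gk nnk nnk gk nnk gk nnk nnk gk nnk nnk gk nnk gk nnk nnk gk nnk gk; joining the 21 pieces gives the next term.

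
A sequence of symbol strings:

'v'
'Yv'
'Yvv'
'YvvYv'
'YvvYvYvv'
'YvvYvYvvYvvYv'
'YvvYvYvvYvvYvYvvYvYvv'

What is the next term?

YvvYvYvvYvvYvYvvYvYvvYvvYvYvvYvvYv

From term 3 onward, concatenate the last term with the second-to-last: Yv·v = Yvv, Yvv·Yv = YvvYv, …
The next term joins YvvYvYvvYvvYvYvvYvYvv and YvvYvYvvYvvYv.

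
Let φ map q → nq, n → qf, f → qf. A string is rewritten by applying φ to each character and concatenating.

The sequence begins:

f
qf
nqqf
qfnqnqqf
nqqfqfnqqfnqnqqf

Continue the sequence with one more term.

Rewriting the 16 symbols of nqqfqfnqqfnqnqqf one by one yields qf nq nq qf nq qf qf nq nq qf qf nq qf nq nq qf; concatenated:

qfnqnqqfnqqfqfnqnqqfqfnqqfnqnqqf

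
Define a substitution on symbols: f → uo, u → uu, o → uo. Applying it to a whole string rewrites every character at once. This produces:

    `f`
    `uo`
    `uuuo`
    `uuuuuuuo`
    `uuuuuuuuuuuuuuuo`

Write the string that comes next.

uuuuuuuuuuuuuuuuuuuuuuuuuuuuuuuo

Replace each of the 16 characters of uuuuuuuuuuuuuuuo in place — uu uu uu uu uu uu uu uu uu uu uu uu uu uu uu uo — and concatenate.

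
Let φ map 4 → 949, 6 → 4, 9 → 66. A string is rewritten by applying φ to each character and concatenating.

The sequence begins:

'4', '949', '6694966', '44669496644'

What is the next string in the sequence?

94994944669496644949949

Rewriting each symbol of 44669496644: 4→949, 4→949, 6→4, 6→4, 9→66, 4→949, 9→66, 6→4, 6→4, 4→949, 4→949, which concatenates to 949 949 4 4 66 949 66 4 4 949 949.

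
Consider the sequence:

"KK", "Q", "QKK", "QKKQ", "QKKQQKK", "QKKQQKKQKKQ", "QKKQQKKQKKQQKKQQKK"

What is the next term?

This is a Fibonacci-style word recurrence s(k) = s(k−1)·s(k−2): e.g. Q·KK = QKK.
So term 8 is QKKQQKKQKKQQKKQQKK·QKKQQKKQKKQ.

QKKQQKKQKKQQKKQQKKQKKQQKKQKKQ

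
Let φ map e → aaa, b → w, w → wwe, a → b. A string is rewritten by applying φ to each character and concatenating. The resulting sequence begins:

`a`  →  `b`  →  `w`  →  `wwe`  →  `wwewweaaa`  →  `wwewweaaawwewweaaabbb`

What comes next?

Replace each of the 21 characters of wwewweaaawwewweaaabbb in place — wwe wwe aaa wwe wwe aaa b b b wwe wwe aaa wwe wwe aaa b b b w w w — and concatenate.

wwewweaaawwewweaaabbbwwewweaaawwewweaaabbbwww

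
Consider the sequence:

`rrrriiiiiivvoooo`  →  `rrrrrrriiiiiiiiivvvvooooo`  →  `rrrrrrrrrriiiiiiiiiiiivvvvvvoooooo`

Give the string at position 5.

Each string has the form r^{3n-2} i^{3n} v^{2n-2} o^{n+2}, where the shown terms are n = 2, 3, 4.
Setting n = 6 gives 16, 18, 10, 8 characters in each block.

rrrrrrrrrrrrrrrriiiiiiiiiiiiiiiiiivvvvvvvvvvoooooooo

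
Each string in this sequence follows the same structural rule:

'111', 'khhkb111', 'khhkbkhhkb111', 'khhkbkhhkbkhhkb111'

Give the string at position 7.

The strings grow by a fixed prefix khhkb each time.
From khhkbkhhkbkhhkb111, 3 further steps: khhkbkhhkbkhhkb111 → khhkbkhhkbkhhkbkhhkb111 → khhkbkhhkbkhhkbkhhkbkhhkb111 → (answer).

khhkbkhhkbkhhkbkhhkbkhhkbkhhkb111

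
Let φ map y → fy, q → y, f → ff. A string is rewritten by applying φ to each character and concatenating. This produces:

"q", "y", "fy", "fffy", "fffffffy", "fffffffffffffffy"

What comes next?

fffffffffffffffffffffffffffffffy

φ(fffffffffffffffy) expands symbol-by-symbol to ff ff ff ff ff ff ff ff ff ff ff ff ff ff ff fy; joining the 16 pieces gives the next term.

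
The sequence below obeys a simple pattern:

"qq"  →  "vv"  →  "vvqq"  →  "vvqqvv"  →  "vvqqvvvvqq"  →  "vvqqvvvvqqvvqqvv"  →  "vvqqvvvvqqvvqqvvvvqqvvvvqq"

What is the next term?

Each term (from the third on) is the previous term followed by the one before it: term 3 = vv·qq = vvqq.
The next term joins vvqqvvvvqqvvqqvvvvqqvvvvqq and vvqqvvvvqqvvqqvv.

vvqqvvvvqqvvqqvvvvqqvvvvqqvvqqvvvvqqvvqqvv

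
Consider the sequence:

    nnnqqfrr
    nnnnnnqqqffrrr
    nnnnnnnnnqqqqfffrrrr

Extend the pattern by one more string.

nnnnnnnnnnnnqqqqqffffrrrrr

The n-th term is 3n n's then n+1 q's then n f's then n+1 r's (n = 1, 2, …).
At n = 4 the blocks have lengths 12, 5, 4, 5.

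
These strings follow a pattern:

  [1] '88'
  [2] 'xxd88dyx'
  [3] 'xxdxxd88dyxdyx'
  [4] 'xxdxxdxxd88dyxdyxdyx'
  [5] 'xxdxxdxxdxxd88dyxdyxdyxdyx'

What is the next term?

xxdxxdxxdxxdxxd88dyxdyxdyxdyxdyx

s(k+1) = xxd·s(k)·dyx, so each term gains xxd as a prefix and dyx as a suffix.
So the next term is xxd·xxdxxdxxdxxd88dyxdyxdyxdyx·dyx.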